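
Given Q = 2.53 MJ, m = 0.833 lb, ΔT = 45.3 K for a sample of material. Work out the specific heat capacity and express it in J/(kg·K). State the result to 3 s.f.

1.48×10^5 J/(kg·K)

Solving Q = m·c·ΔT for c: c = Q/(m·ΔT).
Q = 2.53 MJ = 2.530×10^6 J; m = 0.833 lb = 0.3778 kg; ΔT = 45.3 K.
c = 1.478×10^5 J/(kg·K)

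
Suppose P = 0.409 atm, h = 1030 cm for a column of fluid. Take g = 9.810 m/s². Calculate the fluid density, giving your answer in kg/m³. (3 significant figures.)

410 kg/m³

Rearranging P = ρ·g·h for ρ: ρ = P/(g·h).
P = 0.409 atm = 41442 Pa; h = 1030 cm = 10.30 m; g = 9.810 m/s².
ρ = 410.1 kg/m³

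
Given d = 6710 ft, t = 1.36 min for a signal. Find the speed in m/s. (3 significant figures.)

25.1 m/s

v is given directly by: v = d/t.
d = 6710 ft = 2045 m; t = 1.36 min = 81.60 s.
v = 25.06 m/s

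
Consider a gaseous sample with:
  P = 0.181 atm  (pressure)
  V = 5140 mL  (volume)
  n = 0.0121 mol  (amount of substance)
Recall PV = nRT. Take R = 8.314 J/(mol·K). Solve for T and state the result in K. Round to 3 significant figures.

937 K

From the ideal-gas law: T = PV/(nR).
P = 0.181 atm = 18340 Pa; V = 5140 mL = 0.005140 m³; n = 0.0121 mol; R = 8.314 J/(mol·K).
T = 937.1 K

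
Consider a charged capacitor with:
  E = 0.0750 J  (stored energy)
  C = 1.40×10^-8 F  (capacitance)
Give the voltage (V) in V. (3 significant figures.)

3270 V

Rearranging E = ½C·V² for V: V = √(2E/C).
E = 0.0750 J; C = 1.40×10^-8 F.
V = 3273 V  (the unit combination reduces to kg·m²/(A·s³) = V)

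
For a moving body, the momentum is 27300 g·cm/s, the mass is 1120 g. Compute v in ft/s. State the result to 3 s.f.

Rearranging: v = p/m.
p = 27300 g·cm/s = 0.2730 kg·m/s; m = 1120 g = 1.120 kg.
v = 0.2437 m/s
0.2437 m/s × (1 ft/s / 0.3048 m/s) = 0.7997 ft/s

0.800 ft/s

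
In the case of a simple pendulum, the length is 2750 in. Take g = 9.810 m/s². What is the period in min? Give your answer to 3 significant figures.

Directly: T = 2π√(L/g).
L = 2750 in = 69.85 m; g = 9.810 m/s².
T = 16.77 s
16.77 s × (1 min / 60.00 s) = 0.2794 min

0.279 min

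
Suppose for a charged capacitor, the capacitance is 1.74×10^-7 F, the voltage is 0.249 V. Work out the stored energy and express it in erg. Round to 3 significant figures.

0.0539 erg

E is given directly by: E = ½CV².
C = 1.74×10^-7 F; V = 0.249 V.
E = 5.394×10^-9 J
5.394×10^-9 J × (1 erg / 1.000×10^-7 J) = 0.05394 erg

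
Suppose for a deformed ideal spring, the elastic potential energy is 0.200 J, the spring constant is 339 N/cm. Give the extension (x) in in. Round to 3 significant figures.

Solving U = ½k·x² for x: x = √(2U/k).
U = 0.200 J; k = 339 N/cm = 33900 N/m.
x = 0.003435 m
0.003435 m × (1 in / 0.02540 m) = 0.1352 in

0.135 in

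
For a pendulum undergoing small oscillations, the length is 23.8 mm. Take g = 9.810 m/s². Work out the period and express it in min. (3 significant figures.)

T is given directly by: T = 2π√(L/g).
L = 23.8 mm = 0.02380 m; g = 9.810 m/s².
T = 0.3095 s
0.3095 s × (1 min / 60.00 s) = 0.005158 min

0.00516 min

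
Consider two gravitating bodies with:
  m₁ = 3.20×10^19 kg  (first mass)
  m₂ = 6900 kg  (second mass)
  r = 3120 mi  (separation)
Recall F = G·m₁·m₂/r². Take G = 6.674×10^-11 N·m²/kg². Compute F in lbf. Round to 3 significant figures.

From Newton's law of gravitation: F = Gm₁m₂/r².
m₁ = 3.20×10^19 kg; m₂ = 6900 kg; r = 3120 mi = 5.021×10^6 m; G = 6.674×10^-11 N·m²/kg².
F = 0.5845 N  (the unit combination reduces to kg·m/s² = N)
0.5845 N × (1 lbf / 4.448 N) = 0.1314 lbf

0.131 lbf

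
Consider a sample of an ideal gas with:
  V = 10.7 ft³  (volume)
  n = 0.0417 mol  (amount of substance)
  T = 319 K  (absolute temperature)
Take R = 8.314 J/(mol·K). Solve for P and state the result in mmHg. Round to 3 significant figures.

2.74 mmHg

Directly: P = nRT/V.
V = 10.7 ft³ = 0.3030 m³; n = 0.0417 mol; T = 319 K; R = 8.314 J/(mol·K).
P = 365.0 Pa
365.0 Pa × (1 mmHg / 133.3 Pa) = 2.738 mmHg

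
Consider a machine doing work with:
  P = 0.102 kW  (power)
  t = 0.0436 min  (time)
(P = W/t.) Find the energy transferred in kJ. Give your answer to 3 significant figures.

0.267 kJ

Solving P = W/t for W: W = P·t.
P = 0.102 kW = 102.0 W; t = 0.0436 min = 2.616 s.
W = 266.8 J
266.8 J × (1 kJ / 1000 J) = 0.2668 kJ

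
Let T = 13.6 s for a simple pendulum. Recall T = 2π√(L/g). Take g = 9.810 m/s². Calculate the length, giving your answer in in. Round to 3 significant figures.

Solving T = 2π√(L/g) for L: L = g·(T/2π)².
T = 13.6 s; g = 9.810 m/s².
L = 45.96 m
45.96 m × (1 in / 0.02540 m) = 1809 in

1810 in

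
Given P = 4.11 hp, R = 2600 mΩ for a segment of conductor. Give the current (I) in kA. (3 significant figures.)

Rearranging: I = √(P/R).
P = 4.11 hp = 3065 W; R = 2600 mΩ = 2.600 Ω.
I = 34.33 A
34.33 A × (1 kA / 1000 A) = 0.03433 kA

0.0343 kA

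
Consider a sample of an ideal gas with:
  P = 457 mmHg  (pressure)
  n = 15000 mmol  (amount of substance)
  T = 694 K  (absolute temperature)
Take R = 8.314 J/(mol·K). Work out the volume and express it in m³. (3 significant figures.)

1.42 m³

From the ideal-gas law: V = nRT/P.
P = 457 mmHg = 60928 Pa; n = 15000 mmol = 15.00 mol; T = 694 K; R = 8.314 J/(mol·K).
V = 1.421 m³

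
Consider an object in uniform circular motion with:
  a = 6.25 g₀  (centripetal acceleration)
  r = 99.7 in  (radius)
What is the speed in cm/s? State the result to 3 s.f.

Rearranging: v = √(a·r).
a = 6.25 g₀ = 61.29 m/s²; r = 99.7 in = 2.532 m.
v = 12.46 m/s
12.46 m/s × (1 cm/s / 0.01000 m/s) = 1246 cm/s

1250 cm/s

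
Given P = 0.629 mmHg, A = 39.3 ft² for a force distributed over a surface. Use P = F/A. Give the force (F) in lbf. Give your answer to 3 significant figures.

Rearranging P = F/A for F: F = P·A.
P = 0.629 mmHg = 83.86 Pa; A = 39.3 ft² = 3.651 m².
F = 306.2 N  (the unit combination reduces to kg·m/s² = N)
306.2 N × (1 lbf / 4.448 N) = 68.83 lbf

68.8 lbf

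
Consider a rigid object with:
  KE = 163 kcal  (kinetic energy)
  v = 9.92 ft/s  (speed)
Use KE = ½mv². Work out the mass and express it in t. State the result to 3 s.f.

Rearranging: m = 2·KE/v².
KE = 163 kcal = 6.820×10^5 J; v = 9.92 ft/s = 3.024 m/s.
m = 1.492×10^5 kg
1.492×10^5 kg × (1 t / 1000 kg) = 149.2 t

149 t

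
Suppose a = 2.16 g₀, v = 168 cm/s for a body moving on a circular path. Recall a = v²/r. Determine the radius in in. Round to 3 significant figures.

5.25 in

Solving a = v²/r for r: r = v²/a.
a = 2.16 g₀ = 21.18 m/s²; v = 168 cm/s = 1.680 m/s.
r = 0.1332 m
0.1332 m × (1 in / 0.02540 m) = 5.246 in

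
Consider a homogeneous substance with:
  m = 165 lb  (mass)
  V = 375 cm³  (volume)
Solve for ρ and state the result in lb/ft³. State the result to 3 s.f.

12500 lb/ft³

Directly: ρ = m/V.
m = 165 lb = 74.84 kg; V = 375 cm³ = 3.750×10^-4 m³.
ρ = 1.996×10^5 kg/m³
1.996×10^5 kg/m³ × (1 lb/ft³ / 16.02 kg/m³) = 12459 lb/ft³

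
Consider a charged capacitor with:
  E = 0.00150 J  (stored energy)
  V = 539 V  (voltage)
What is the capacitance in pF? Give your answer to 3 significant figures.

10300 pF

Rearranging: C = 2E/V².
E = 0.00150 J; V = 539 V.
C = 1.033×10^-8 F
1.033×10^-8 F × (1 pF / 1.000×10^-12 F) = 10326 pF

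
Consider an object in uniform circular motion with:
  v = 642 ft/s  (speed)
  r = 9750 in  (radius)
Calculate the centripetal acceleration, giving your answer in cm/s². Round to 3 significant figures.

15500 cm/s²

Directly: a = v²/r.
v = 642 ft/s = 195.7 m/s; r = 9750 in = 247.6 m.
a = 154.6 m/s²
154.6 m/s² × (1 cm/s² / 0.01000 m/s²) = 15462 cm/s²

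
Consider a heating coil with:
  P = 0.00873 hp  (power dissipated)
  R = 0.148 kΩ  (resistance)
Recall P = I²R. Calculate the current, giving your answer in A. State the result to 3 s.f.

0.210 A

Rearranging P = I²R for I: I = √(P/R).
P = 0.00873 hp = 6.510 W; R = 0.148 kΩ = 148.0 Ω.
I = 0.2097 A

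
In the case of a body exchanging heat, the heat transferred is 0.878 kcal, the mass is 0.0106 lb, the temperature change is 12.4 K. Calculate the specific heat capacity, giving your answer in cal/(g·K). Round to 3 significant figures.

14.7 cal/(g·K)

Solving Q = m·c·ΔT for c: c = Q/(m·ΔT).
Q = 0.878 kcal = 3674 J; m = 0.0106 lb = 0.004808 kg; ΔT = 12.4 K.
c = 61616 J/(kg·K)
61616 J/(kg·K) × (1 cal/(g·K) / 4184 J/(kg·K)) = 14.73 cal/(g·K)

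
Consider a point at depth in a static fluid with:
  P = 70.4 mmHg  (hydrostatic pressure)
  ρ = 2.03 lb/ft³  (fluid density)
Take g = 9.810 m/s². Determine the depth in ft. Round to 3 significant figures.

96.5 ft

Rearranging P = ρ·g·h for h: h = P/(ρ·g).
P = 70.4 mmHg = 9386 Pa; ρ = 2.03 lb/ft³ = 32.52 kg/m³; g = 9.810 m/s².
h = 29.42 m
29.42 m × (1 ft / 0.3048 m) = 96.53 ft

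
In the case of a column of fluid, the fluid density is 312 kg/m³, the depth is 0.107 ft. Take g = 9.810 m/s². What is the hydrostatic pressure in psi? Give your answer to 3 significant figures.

P is given directly by: P = ρgh.
ρ = 312 kg/m³; h = 0.107 ft = 0.03261 m; g = 9.810 m/s².
P = 99.82 Pa
99.82 Pa × (1 psi / 6895 Pa) = 0.01448 psi

0.0145 psi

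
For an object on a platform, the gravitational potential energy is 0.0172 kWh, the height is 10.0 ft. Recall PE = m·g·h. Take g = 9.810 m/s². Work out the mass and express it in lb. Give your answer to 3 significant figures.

Solving PE = m·g·h for m: m = PE/(g·h).
PE = 0.0172 kWh = 61920 J; h = 10.0 ft = 3.048 m; g = 9.810 m/s².
m = 2071 kg
2071 kg × (1 lb / 0.4536 kg) = 4565 lb

4570 lb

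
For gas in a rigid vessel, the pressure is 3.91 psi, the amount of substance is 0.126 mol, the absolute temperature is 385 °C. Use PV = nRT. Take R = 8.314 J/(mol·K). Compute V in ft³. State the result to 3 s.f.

Rearranging PV = nRT for V: V = nRT/P.
P = 3.91 psi = 26958 Pa; n = 0.126 mol; T = 385 °C = 658.1 K; R = 8.314 J/(mol·K).
V = 0.02557 m³
0.02557 m³ × (1 ft³ / 0.02832 m³) = 0.9032 ft³

0.903 ft³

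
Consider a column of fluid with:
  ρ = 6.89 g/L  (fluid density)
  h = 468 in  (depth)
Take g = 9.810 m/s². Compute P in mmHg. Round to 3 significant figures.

P is given directly by: P = ρgh.
ρ = 6.89 g/L = 6.890 kg/m³; h = 468 in = 11.89 m; g = 9.810 m/s².
P = 803.5 Pa
803.5 Pa × (1 mmHg / 133.3 Pa) = 6.027 mmHg

6.03 mmHg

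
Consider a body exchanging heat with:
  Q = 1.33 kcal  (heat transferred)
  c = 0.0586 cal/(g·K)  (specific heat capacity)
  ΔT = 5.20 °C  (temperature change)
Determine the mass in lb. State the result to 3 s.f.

9.62 lb

Rearranging Q = m·c·ΔT for m: m = Q/(c·ΔT).
Q = 1.33 kcal = 5565 J; c = 0.0586 cal/(g·K) = 245.2 J/(kg·K); ΔT = 5.20 °C = 5.200 K.
m = 4.365 kg
4.365 kg × (1 lb / 0.4536 kg) = 9.622 lb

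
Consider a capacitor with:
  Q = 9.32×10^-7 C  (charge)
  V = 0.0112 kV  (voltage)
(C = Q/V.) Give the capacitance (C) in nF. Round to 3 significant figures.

Directly: C = Q/V.
Q = 9.32×10^-7 C; V = 0.0112 kV = 11.20 V.
C = 8.321×10^-8 F
8.321×10^-8 F × (1 nF / 1.000×10^-9 F) = 83.21 nF

83.2 nF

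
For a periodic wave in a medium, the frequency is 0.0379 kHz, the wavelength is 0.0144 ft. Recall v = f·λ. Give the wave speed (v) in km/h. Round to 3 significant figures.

0.599 km/h

Directly: v = fλ.
f = 0.0379 kHz = 37.90 Hz; λ = 0.0144 ft = 0.004389 m.
v = 0.1663 m/s
0.1663 m/s × (1 km/h / 0.2778 m/s) = 0.5989 km/h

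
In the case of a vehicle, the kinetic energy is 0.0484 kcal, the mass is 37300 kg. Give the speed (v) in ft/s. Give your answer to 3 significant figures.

Rearranging KE = ½mv² for v: v = √(2·KE/m).
KE = 0.0484 kcal = 202.5 J; m = 37300 kg.
v = 0.1042 m/s
0.1042 m/s × (1 ft/s / 0.3048 m/s) = 0.3419 ft/s

0.342 ft/s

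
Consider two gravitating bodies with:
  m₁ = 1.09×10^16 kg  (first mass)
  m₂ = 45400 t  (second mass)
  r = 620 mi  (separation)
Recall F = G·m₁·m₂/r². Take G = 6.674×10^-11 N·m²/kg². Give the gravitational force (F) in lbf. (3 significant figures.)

Directly: F = Gm₁m₂/r².
m₁ = 1.09×10^16 kg; m₂ = 45400 t = 4.540×10^7 kg; r = 620 mi = 9.978×10^5 m; G = 6.674×10^-11 N·m²/kg².
F = 33.17 N  (the unit combination reduces to kg·m/s² = N)
33.17 N × (1 lbf / 4.448 N) = 7.458 lbf

7.46 lbf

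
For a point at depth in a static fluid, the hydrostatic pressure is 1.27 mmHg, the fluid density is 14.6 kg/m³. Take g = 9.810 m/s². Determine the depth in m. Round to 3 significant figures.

Rearranging: h = P/(ρ·g).
P = 1.27 mmHg = 169.3 Pa; ρ = 14.6 kg/m³; g = 9.810 m/s².
h = 1.182 m

1.18 m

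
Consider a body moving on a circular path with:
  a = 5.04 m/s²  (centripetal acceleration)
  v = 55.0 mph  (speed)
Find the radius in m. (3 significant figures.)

120 m

Rearranging: r = v²/a.
a = 5.04 m/s²; v = 55.0 mph = 24.59 m/s.
r = 119.9 m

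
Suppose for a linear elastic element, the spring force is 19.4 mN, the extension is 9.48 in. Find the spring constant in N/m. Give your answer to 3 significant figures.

From Hooke's law: k = F/x.
F = 19.4 mN = 0.01940 N; x = 9.48 in = 0.2408 m.
k = 0.08057 N/m

0.0806 N/m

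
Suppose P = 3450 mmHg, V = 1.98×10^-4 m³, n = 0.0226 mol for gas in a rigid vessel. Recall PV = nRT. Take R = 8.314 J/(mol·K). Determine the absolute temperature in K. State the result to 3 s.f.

From the ideal-gas law: T = PV/(nR).
P = 3450 mmHg = 4.600×10^5 Pa; V = 1.98×10^-4 m³; n = 0.0226 mol; R = 8.314 J/(mol·K).
T = 484.7 K

485 K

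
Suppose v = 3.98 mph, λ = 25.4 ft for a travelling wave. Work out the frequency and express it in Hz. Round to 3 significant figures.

Rearranging: f = v/λ.
v = 3.98 mph = 1.779 m/s; λ = 25.4 ft = 7.742 m.
f = 0.2298 Hz

0.230 Hz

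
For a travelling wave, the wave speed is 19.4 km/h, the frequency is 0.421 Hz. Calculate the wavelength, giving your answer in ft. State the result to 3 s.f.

Rearranging: λ = v/f.
v = 19.4 km/h = 5.389 m/s; f = 0.421 Hz.
λ = 12.80 m
12.80 m × (1 ft / 0.3048 m) = 42.00 ft

42.0 ft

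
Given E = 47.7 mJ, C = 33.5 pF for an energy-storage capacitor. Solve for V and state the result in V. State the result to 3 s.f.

Rearranging: V = √(2E/C).
E = 47.7 mJ = 0.04770 J; C = 33.5 pF = 3.350×10^-11 F.
V = 53364 V  (the unit combination reduces to kg·m²/(A·s³) = V)

53400 V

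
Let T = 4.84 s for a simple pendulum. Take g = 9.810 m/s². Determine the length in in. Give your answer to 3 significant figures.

229 in

Rearranging T = 2π√(L/g) for L: L = g·(T/2π)².
T = 4.84 s; g = 9.810 m/s².
L = 5.821 m
5.821 m × (1 in / 0.02540 m) = 229.2 in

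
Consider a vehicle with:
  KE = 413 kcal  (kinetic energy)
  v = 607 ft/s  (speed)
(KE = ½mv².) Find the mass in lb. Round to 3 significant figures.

223 lb

Rearranging KE = ½mv² for m: m = 2·KE/v².
KE = 413 kcal = 1.728×10^6 J; v = 607 ft/s = 185.0 m/s.
m = 101.0 kg
101.0 kg × (1 lb / 0.4536 kg) = 222.6 lb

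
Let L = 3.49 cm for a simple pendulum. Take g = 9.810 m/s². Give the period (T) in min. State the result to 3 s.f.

0.00625 min

T is given directly by: T = 2π√(L/g).
L = 3.49 cm = 0.03490 m; g = 9.810 m/s².
T = 0.3748 s
0.3748 s × (1 min / 60.00 s) = 0.006246 min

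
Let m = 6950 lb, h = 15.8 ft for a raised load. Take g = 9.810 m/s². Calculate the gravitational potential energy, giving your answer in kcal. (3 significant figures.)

Directly: PE = mgh.
m = 6950 lb = 3152 kg; h = 15.8 ft = 4.816 m; g = 9.810 m/s².
PE = 1.489×10^5 J
1.489×10^5 J × (1 kcal / 4184 J) = 35.60 kcal

35.6 kcal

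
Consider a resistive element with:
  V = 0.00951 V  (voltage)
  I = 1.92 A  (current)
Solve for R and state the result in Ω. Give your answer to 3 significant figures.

From Ohm's law: R = V/I.
V = 0.00951 V; I = 1.92 A.
R = 0.004953 Ω

0.00495 Ω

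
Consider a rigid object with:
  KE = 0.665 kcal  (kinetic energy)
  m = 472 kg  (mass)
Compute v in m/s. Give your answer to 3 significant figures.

3.43 m/s

Rearranging KE = ½mv² for v: v = √(2·KE/m).
KE = 0.665 kcal = 2782 J; m = 472 kg.
v = 3.434 m/s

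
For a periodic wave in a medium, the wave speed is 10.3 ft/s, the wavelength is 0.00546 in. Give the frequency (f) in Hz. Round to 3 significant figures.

22600 Hz

Solving v = f·λ for f: f = v/λ.
v = 10.3 ft/s = 3.139 m/s; λ = 0.00546 in = 1.387×10^-4 m.
f = 22637 Hz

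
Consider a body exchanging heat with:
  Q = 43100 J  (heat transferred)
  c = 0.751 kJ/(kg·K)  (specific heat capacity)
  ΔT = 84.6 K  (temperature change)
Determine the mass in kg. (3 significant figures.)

0.678 kg

Solving Q = m·c·ΔT for m: m = Q/(c·ΔT).
Q = 43100 J; c = 0.751 kJ/(kg·K) = 751.0 J/(kg·K); ΔT = 84.6 K.
m = 0.6784 kg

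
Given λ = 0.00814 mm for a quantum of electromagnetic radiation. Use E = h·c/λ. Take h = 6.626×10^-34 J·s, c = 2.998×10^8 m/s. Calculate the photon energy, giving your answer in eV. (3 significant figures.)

Directly: E = hc/λ.
λ = 0.00814 mm = 8.140×10^-6 m; h = 6.626×10^-34 J·s; c = 2.998×10^8 m/s.
E = 2.440×10^-20 J  (the unit combination reduces to kg·m²/s² = J)
2.440×10^-20 J × (1 eV / 1.602×10^-19 J) = 0.1523 eV

0.152 eV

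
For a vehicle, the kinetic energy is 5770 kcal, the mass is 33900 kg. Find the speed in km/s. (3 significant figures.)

0.0377 km/s

Solving KE = ½mv² for v: v = √(2·KE/m).
KE = 5770 kcal = 2.414×10^7 J; m = 33900 kg.
v = 37.74 m/s
37.74 m/s × (1 km/s / 1000 m/s) = 0.03774 km/s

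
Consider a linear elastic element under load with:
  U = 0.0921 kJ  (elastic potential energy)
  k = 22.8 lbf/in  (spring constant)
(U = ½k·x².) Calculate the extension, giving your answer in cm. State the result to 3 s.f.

21.5 cm

Rearranging U = ½k·x² for x: x = √(2U/k).
U = 0.0921 kJ = 92.10 J; k = 22.8 lbf/in = 3993 N/m.
x = 0.2148 m
0.2148 m × (1 cm / 0.01000 m) = 21.48 cm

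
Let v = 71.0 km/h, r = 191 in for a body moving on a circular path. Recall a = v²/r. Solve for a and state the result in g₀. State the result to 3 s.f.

8.18 g₀

Directly: a = v²/r.
v = 71.0 km/h = 19.72 m/s; r = 191 in = 4.851 m.
a = 80.18 m/s²
80.18 m/s² × (1 g₀ / 9.807 m/s²) = 8.176 g₀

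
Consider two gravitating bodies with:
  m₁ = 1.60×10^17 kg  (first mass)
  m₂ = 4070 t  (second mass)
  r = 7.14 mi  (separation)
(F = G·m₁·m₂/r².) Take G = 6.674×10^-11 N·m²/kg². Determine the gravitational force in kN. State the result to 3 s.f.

329 kN

From Newton's law of gravitation: F = Gm₁m₂/r².
m₁ = 1.60×10^17 kg; m₂ = 4070 t = 4.070×10^6 kg; r = 7.14 mi = 11491 m; G = 6.674×10^-11 N·m²/kg².
F = 3.292×10^5 N
3.292×10^5 N × (1 kN / 1000 N) = 329.2 kN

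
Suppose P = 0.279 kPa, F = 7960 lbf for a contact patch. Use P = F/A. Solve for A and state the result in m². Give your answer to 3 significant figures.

Rearranging: A = F/P.
P = 0.279 kPa = 279.0 Pa; F = 7960 lbf = 35408 N.
A = 126.9 m²

127 m²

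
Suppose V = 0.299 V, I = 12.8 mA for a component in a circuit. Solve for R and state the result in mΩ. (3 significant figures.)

23400 mΩ

Solving V = I·R for R: R = V/I.
V = 0.299 V; I = 12.8 mA = 0.01280 A.
R = 23.36 Ω
23.36 Ω × (1 mΩ / 0.001000 Ω) = 23359 mΩ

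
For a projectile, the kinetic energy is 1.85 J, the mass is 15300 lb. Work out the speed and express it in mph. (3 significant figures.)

Rearranging KE = ½mv² for v: v = √(2·KE/m).
KE = 1.85 J; m = 15300 lb = 6940 kg.
v = 0.02309 m/s
0.02309 m/s × (1 mph / 0.4470 m/s) = 0.05165 mph

0.0517 mph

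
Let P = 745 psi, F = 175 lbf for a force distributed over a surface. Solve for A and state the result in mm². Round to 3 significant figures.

152 mm²

Solving P = F/A for A: A = F/P.
P = 745 psi = 5.137×10^6 Pa; F = 175 lbf = 778.4 N.
A = 1.515×10^-4 m²
1.515×10^-4 m² × (1 mm² / 1.000×10^-6 m²) = 151.5 mm²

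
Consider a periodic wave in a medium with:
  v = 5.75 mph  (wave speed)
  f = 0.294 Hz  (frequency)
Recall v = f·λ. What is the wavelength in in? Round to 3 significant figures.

344 in

Solving v = f·λ for λ: λ = v/f.
v = 5.75 mph = 2.570 m/s; f = 0.294 Hz.
λ = 8.743 m
8.743 m × (1 in / 0.02540 m) = 344.2 in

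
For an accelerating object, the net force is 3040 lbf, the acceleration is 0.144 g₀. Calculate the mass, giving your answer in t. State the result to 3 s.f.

From Newton's second law: m = F/a.
F = 3040 lbf = 13523 N; a = 0.144 g₀ = 1.412 m/s².
m = 9576 kg
9576 kg × (1 t / 1000 kg) = 9.576 t

9.58 t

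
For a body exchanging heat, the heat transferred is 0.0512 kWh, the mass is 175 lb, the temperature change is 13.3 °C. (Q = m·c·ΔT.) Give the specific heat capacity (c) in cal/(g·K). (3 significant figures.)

0.0417 cal/(g·K)

Solving Q = m·c·ΔT for c: c = Q/(m·ΔT).
Q = 0.0512 kWh = 1.843×10^5 J; m = 175 lb = 79.38 kg; ΔT = 13.3 °C = 13.30 K.
c = 174.6 J/(kg·K)
174.6 J/(kg·K) × (1 cal/(g·K) / 4184 J/(kg·K)) = 0.04173 cal/(g·K)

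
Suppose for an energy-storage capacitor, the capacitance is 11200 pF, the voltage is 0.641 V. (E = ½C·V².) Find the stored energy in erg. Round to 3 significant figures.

0.0230 erg

Directly: E = ½CV².
C = 11200 pF = 1.120×10^-8 F; V = 0.641 V.
E = 2.301×10^-9 J
2.301×10^-9 J × (1 erg / 1.000×10^-7 J) = 0.02301 erg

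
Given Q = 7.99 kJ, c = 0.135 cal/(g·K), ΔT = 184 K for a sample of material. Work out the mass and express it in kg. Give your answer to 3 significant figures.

0.0769 kg

Rearranging: m = Q/(c·ΔT).
Q = 7.99 kJ = 7990 J; c = 0.135 cal/(g·K) = 564.8 J/(kg·K); ΔT = 184 K.
m = 0.07688 kg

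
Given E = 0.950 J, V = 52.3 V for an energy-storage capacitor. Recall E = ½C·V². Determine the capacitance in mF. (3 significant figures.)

0.695 mF

Solving E = ½C·V² for C: C = 2E/V².
E = 0.950 J; V = 52.3 V.
C = 6.946×10^-4 F
6.946×10^-4 F × (1 mF / 0.001000 F) = 0.6946 mF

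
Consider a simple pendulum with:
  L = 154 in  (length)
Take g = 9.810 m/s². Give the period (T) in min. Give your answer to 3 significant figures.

Directly: T = 2π√(L/g).
L = 154 in = 3.912 m; g = 9.810 m/s².
T = 3.968 s
3.968 s × (1 min / 60.00 s) = 0.06613 min

0.0661 min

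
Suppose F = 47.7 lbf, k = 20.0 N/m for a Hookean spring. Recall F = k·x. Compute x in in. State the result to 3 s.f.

Rearranging F = k·x for x: x = F/k.
F = 47.7 lbf = 212.2 N; k = 20.0 N/m.
x = 10.61 m
10.61 m × (1 in / 0.02540 m) = 417.7 in

418 in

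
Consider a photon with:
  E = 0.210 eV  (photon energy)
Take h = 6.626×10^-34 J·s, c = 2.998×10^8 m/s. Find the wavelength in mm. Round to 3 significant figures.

Rearranging E = h·c/λ for λ: λ = hc/E.
E = 0.210 eV = 3.365×10^-20 J; h = 6.626×10^-34 J·s; c = 2.998×10^8 m/s.
λ = 5.904×10^-6 m
5.904×10^-6 m × (1 mm / 0.001000 m) = 0.005904 mm

0.00590 mm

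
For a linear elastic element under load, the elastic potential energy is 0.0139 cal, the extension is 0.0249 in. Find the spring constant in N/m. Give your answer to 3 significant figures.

2.91×10^5 N/m

Rearranging: k = 2U/x².
U = 0.0139 cal = 0.05816 J; x = 0.0249 in = 6.325×10^-4 m.
k = 2.908×10^5 N/m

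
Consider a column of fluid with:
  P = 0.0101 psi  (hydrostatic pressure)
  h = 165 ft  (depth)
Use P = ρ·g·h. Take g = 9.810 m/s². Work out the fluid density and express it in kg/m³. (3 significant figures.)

Solving P = ρ·g·h for ρ: ρ = P/(g·h).
P = 0.0101 psi = 69.64 Pa; h = 165 ft = 50.29 m; g = 9.810 m/s².
ρ = 0.1411 kg/m³

0.141 kg/m³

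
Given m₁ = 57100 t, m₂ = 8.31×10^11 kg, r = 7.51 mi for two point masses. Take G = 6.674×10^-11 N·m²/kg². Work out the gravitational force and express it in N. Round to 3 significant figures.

F is given directly by: F = Gm₁m₂/r².
m₁ = 57100 t = 5.710×10^7 kg; m₂ = 8.31×10^11 kg; r = 7.51 mi = 12086 m; G = 6.674×10^-11 N·m²/kg².
F = 21.68 N  (the unit combination reduces to kg·m/s² = N)

21.7 N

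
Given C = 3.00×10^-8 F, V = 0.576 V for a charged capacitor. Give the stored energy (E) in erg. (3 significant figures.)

E is given directly by: E = ½CV².
C = 3.00×10^-8 F; V = 0.576 V.
E = 4.977×10^-9 J  (the unit combination reduces to kg·m²/s² = J)
4.977×10^-9 J × (1 erg / 1.000×10^-7 J) = 0.04977 erg

0.0498 erg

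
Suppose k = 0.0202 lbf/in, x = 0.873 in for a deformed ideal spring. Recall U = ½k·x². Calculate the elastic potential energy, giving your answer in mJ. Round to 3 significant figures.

Directly: U = ½kx².
k = 0.0202 lbf/in = 3.538 N/m; x = 0.873 in = 0.02217 m.
U = 8.697×10^-4 J  (the unit combination reduces to kg·m²/s² = J)
8.697×10^-4 J × (1 mJ / 0.001000 J) = 0.8697 mJ

0.870 mJ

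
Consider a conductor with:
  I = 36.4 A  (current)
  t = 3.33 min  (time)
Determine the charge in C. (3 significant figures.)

q is given directly by: q = It.
I = 36.4 A; t = 3.33 min = 199.8 s.
q = 7273 C

7270 C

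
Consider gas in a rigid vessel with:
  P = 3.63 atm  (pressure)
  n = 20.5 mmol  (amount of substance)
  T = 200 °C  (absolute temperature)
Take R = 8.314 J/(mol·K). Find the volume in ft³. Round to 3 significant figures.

0.00774 ft³

From the ideal-gas law: V = nRT/P.
P = 3.63 atm = 3.678×10^5 Pa; n = 20.5 mmol = 0.02050 mol; T = 200 °C = 473.1 K; R = 8.314 J/(mol·K).
V = 2.192×10^-4 m³
2.192×10^-4 m³ × (1 ft³ / 0.02832 m³) = 0.007743 ft³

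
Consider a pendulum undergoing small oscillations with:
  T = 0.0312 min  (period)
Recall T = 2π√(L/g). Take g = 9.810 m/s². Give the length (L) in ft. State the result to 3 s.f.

2.86 ft

Solving T = 2π√(L/g) for L: L = g·(T/2π)².
T = 0.0312 min = 1.872 s; g = 9.810 m/s².
L = 0.8708 m
0.8708 m × (1 ft / 0.3048 m) = 2.857 ft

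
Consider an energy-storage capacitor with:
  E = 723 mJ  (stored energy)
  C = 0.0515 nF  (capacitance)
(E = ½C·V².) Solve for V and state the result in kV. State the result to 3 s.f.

Rearranging E = ½C·V² for V: V = √(2E/C).
E = 723 mJ = 0.7230 J; C = 0.0515 nF = 5.150×10^-11 F.
V = 1.676×10^5 V  (the unit combination reduces to kg·m²/(A·s³) = V)
1.676×10^5 V × (1 kV / 1000 V) = 167.6 kV

168 kV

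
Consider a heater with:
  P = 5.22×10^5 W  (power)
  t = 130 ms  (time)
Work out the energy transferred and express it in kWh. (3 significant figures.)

Rearranging: W = P·t.
P = 5.22×10^5 W; t = 130 ms = 0.1300 s.
W = 67860 J
67860 J × (1 kWh / 3.600×10^6 J) = 0.01885 kWh

0.0188 kWh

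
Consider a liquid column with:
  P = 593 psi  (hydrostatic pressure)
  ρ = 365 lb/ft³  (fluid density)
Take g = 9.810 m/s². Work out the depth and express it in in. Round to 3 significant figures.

2810 in

Solving P = ρ·g·h for h: h = P/(ρ·g).
P = 593 psi = 4.089×10^6 Pa; ρ = 365 lb/ft³ = 5847 kg/m³; g = 9.810 m/s².
h = 71.28 m
71.28 m × (1 in / 0.02540 m) = 2806 in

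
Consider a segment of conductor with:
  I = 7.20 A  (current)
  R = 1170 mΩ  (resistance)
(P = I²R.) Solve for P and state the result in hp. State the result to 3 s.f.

0.0813 hp

Directly: P = I²R.
I = 7.20 A; R = 1170 mΩ = 1.170 Ω.
P = 60.65 W
60.65 W × (1 hp / 745.7 W) = 0.08134 hp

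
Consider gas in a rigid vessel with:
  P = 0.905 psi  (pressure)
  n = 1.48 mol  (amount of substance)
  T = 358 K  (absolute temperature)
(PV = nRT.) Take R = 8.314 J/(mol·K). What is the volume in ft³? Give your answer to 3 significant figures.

Rearranging: V = nRT/P.
P = 0.905 psi = 6240 Pa; n = 1.48 mol; T = 358 K; R = 8.314 J/(mol·K).
V = 0.7060 m³
0.7060 m³ × (1 ft³ / 0.02832 m³) = 24.93 ft³

24.9 ft³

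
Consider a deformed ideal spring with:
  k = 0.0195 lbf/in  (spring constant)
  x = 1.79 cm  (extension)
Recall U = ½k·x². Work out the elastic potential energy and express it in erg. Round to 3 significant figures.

5470 erg

U is given directly by: U = ½kx².
k = 0.0195 lbf/in = 3.415 N/m; x = 1.79 cm = 0.01790 m.
U = 5.471×10^-4 J  (the unit combination reduces to kg·m²/s² = J)
5.471×10^-4 J × (1 erg / 1.000×10^-7 J) = 5471 erg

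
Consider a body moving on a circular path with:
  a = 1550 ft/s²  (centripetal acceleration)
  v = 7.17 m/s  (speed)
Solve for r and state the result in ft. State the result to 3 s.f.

0.357 ft

Rearranging a = v²/r for r: r = v²/a.
a = 1550 ft/s² = 472.4 m/s²; v = 7.17 m/s.
r = 0.1088 m
0.1088 m × (1 ft / 0.3048 m) = 0.3570 ft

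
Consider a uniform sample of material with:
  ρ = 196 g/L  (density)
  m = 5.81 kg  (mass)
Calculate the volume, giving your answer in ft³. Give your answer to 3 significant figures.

1.05 ft³

Rearranging ρ = m/V for V: V = m/ρ.
ρ = 196 g/L = 196.0 kg/m³; m = 5.81 kg.
V = 0.02964 m³
0.02964 m³ × (1 ft³ / 0.02832 m³) = 1.047 ft³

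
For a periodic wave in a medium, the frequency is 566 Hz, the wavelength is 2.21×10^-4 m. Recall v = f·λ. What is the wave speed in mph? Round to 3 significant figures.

0.280 mph

v is given directly by: v = fλ.
f = 566 Hz; λ = 2.21×10^-4 m.
v = 0.1251 m/s
0.1251 m/s × (1 mph / 0.4470 m/s) = 0.2798 mph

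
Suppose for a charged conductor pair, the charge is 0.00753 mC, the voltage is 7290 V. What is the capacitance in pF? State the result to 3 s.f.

1030 pF

Directly: C = Q/V.
Q = 0.00753 mC = 7.530×10^-6 C; V = 7290 V.
C = 1.033×10^-9 F
1.033×10^-9 F × (1 pF / 1.000×10^-12 F) = 1033 pF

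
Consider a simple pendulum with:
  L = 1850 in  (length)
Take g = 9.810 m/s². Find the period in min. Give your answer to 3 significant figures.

0.229 min

Directly: T = 2π√(L/g).
L = 1850 in = 46.99 m; g = 9.810 m/s².
T = 13.75 s
13.75 s × (1 min / 60.00 s) = 0.2292 min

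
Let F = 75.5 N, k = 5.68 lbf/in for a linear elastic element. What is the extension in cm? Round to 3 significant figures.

7.59 cm

Solving F = k·x for x: x = F/k.
F = 75.5 N; k = 5.68 lbf/in = 994.7 N/m.
x = 0.07590 m
0.07590 m × (1 cm / 0.01000 m) = 7.590 cm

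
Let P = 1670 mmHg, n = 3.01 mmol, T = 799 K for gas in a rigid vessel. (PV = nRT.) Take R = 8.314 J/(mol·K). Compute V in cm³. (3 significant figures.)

Rearranging: V = nRT/P.
P = 1670 mmHg = 2.226×10^5 Pa; n = 3.01 mmol = 0.003010 mol; T = 799 K; R = 8.314 J/(mol·K).
V = 8.981×10^-5 m³
8.981×10^-5 m³ × (1 cm³ / 1.000×10^-6 m³) = 89.81 cm³

89.8 cm³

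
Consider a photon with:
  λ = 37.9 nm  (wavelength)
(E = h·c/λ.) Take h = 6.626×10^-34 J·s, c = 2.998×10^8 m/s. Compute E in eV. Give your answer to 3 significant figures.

32.7 eV

E is given directly by: E = hc/λ.
λ = 37.9 nm = 3.790×10^-8 m; h = 6.626×10^-34 J·s; c = 2.998×10^8 m/s.
E = 5.241×10^-18 J
5.241×10^-18 J × (1 eV / 1.602×10^-19 J) = 32.71 eV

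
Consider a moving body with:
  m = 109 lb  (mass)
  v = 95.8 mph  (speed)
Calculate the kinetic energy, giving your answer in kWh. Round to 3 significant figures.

0.0126 kWh

Directly: KE = ½mv².
m = 109 lb = 49.44 kg; v = 95.8 mph = 42.83 m/s.
KE = 45340 J  (the unit combination reduces to kg·m²/s² = J)
45340 J × (1 kWh / 3.600×10^6 J) = 0.01259 kWh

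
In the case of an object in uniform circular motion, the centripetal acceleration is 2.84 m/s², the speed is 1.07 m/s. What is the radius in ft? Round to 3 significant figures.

Rearranging: r = v²/a.
a = 2.84 m/s²; v = 1.07 m/s.
r = 0.4031 m
0.4031 m × (1 ft / 0.3048 m) = 1.323 ft

1.32 ft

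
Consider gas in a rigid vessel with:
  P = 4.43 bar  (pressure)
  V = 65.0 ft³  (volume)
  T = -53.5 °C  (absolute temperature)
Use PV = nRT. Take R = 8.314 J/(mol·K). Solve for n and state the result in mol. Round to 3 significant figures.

From the ideal-gas law: n = PV/(RT).
P = 4.43 bar = 4.430×10^5 Pa; V = 65.0 ft³ = 1.841 m³; T = -53.5 °C = 219.6 K; R = 8.314 J/(mol·K).
n = 446.5 mol

446 mol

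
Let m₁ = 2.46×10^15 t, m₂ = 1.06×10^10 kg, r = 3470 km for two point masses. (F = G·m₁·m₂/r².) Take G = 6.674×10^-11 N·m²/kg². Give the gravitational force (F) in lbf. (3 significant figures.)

32500 lbf

From Newton's law of gravitation: F = Gm₁m₂/r².
m₁ = 2.46×10^15 t = 2.460×10^18 kg; m₂ = 1.06×10^10 kg; r = 3470 km = 3.470×10^6 m; G = 6.674×10^-11 N·m²/kg².
F = 1.445×10^5 N
1.445×10^5 N × (1 lbf / 4.448 N) = 32492 lbf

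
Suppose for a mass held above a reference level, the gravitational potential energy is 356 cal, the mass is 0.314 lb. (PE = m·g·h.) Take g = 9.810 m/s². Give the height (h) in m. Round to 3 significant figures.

1070 m

Rearranging: h = PE/(m·g).
PE = 356 cal = 1490 J; m = 0.314 lb = 0.1424 kg; g = 9.810 m/s².
h = 1066 m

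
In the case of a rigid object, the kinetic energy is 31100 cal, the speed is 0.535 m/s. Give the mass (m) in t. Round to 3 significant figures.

Solving KE = ½mv² for m: m = 2·KE/v².
KE = 31100 cal = 1.301×10^5 J; v = 0.535 m/s.
m = 9.092×10^5 kg
9.092×10^5 kg × (1 t / 1000 kg) = 909.2 t

909 t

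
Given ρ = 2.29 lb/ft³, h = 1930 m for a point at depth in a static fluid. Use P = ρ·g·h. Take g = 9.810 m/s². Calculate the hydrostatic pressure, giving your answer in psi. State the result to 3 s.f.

P is given directly by: P = ρgh.
ρ = 2.29 lb/ft³ = 36.68 kg/m³; h = 1930 m; g = 9.810 m/s².
P = 6.945×10^5 Pa  (the unit combination reduces to kg/(m·s²) = Pa)
6.945×10^5 Pa × (1 psi / 6895 Pa) = 100.7 psi

101 psi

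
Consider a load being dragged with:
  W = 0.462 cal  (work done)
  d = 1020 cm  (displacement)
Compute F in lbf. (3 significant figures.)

Rearranging: F = W/d.
W = 0.462 cal = 1.933 J; d = 1020 cm = 10.20 m.
F = 0.1895 N  (the unit combination reduces to kg·m/s² = N)
0.1895 N × (1 lbf / 4.448 N) = 0.04260 lbf

0.0426 lbf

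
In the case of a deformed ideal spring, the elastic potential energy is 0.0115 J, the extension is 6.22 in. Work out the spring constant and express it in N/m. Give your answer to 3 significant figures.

0.921 N/m

Solving U = ½k·x² for k: k = 2U/x².
U = 0.0115 J; x = 6.22 in = 0.1580 m.
k = 0.9215 N/m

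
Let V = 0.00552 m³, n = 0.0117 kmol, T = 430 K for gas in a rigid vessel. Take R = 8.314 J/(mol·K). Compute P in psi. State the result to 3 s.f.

From the ideal-gas law: P = nRT/V.
V = 0.00552 m³; n = 0.0117 kmol = 11.70 mol; T = 430 K; R = 8.314 J/(mol·K).
P = 7.577×10^6 Pa
7.577×10^6 Pa × (1 psi / 6895 Pa) = 1099 psi

1100 psi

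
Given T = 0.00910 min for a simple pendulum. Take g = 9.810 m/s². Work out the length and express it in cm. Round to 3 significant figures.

7.41 cm

Rearranging: L = g·(T/2π)².
T = 0.00910 min = 0.5460 s; g = 9.810 m/s².
L = 0.07408 m
0.07408 m × (1 cm / 0.01000 m) = 7.408 cm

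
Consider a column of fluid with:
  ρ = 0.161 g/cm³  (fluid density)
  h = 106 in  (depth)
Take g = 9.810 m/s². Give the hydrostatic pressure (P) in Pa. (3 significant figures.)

4250 Pa

Directly: P = ρgh.
ρ = 0.161 g/cm³ = 161.0 kg/m³; h = 106 in = 2.692 m; g = 9.810 m/s².
P = 4252 Pa  (the unit combination reduces to kg/(m·s²) = Pa)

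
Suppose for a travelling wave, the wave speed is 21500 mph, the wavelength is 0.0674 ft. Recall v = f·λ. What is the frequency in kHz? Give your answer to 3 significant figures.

Solving v = f·λ for f: f = v/λ.
v = 21500 mph = 9611 m/s; λ = 0.0674 ft = 0.02054 m.
f = 4.679×10^5 Hz
4.679×10^5 Hz × (1 kHz / 1000 Hz) = 467.9 kHz

468 kHz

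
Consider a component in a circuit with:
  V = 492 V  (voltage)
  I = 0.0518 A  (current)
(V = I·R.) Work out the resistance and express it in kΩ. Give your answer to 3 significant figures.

From Ohm's law: R = V/I.
V = 492 V; I = 0.0518 A.
R = 9498 Ω
9498 Ω × (1 kΩ / 1000 Ω) = 9.498 kΩ

9.50 kΩ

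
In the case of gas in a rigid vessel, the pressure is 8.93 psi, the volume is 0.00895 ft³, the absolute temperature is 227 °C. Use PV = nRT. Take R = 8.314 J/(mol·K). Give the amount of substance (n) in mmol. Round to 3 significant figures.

3.75 mmol

From the ideal-gas law: n = PV/(RT).
P = 8.93 psi = 61570 Pa; V = 0.00895 ft³ = 2.534×10^-4 m³; T = 227 °C = 500.1 K; R = 8.314 J/(mol·K).
n = 0.003753 mol
0.003753 mol × (1 mmol / 0.001000 mol) = 3.753 mmol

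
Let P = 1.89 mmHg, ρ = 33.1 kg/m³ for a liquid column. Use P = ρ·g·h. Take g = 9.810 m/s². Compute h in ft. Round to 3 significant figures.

2.55 ft

Solving P = ρ·g·h for h: h = P/(ρ·g).
P = 1.89 mmHg = 252.0 Pa; ρ = 33.1 kg/m³; g = 9.810 m/s².
h = 0.7760 m
0.7760 m × (1 ft / 0.3048 m) = 2.546 ft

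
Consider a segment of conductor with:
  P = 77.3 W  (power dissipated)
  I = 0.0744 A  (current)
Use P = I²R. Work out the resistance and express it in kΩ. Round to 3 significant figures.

Solving P = I²R for R: R = P/I².
P = 77.3 W; I = 0.0744 A.
R = 13965 Ω
13965 Ω × (1 kΩ / 1000 Ω) = 13.96 kΩ

14.0 kΩ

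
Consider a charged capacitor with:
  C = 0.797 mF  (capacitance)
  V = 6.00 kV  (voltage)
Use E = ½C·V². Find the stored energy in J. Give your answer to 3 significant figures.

E is given directly by: E = ½CV².
C = 0.797 mF = 7.970×10^-4 F; V = 6.00 kV = 6000 V.
E = 14346 J

14300 J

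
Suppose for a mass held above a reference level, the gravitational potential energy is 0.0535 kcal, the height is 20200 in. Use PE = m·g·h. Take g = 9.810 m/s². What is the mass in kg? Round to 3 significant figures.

0.0445 kg

Rearranging PE = m·g·h for m: m = PE/(g·h).
PE = 0.0535 kcal = 223.8 J; h = 20200 in = 513.1 m; g = 9.810 m/s².
m = 0.04447 kg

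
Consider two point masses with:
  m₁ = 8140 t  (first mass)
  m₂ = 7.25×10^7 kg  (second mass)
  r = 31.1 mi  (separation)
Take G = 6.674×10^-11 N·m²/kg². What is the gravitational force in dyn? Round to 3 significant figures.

1.57 dyn

F is given directly by: F = Gm₁m₂/r².
m₁ = 8140 t = 8.140×10^6 kg; m₂ = 7.25×10^7 kg; r = 31.1 mi = 50051 m; G = 6.674×10^-11 N·m²/kg².
F = 1.572×10^-5 N
1.572×10^-5 N × (1 dyn / 1.000×10^-5 N) = 1.572 dyn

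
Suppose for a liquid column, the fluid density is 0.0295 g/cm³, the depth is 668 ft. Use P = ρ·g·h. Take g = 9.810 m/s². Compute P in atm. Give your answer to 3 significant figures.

P is given directly by: P = ρgh.
ρ = 0.0295 g/cm³ = 29.50 kg/m³; h = 668 ft = 203.6 m; g = 9.810 m/s².
P = 58923 Pa  (the unit combination reduces to kg/(m·s²) = Pa)
58923 Pa × (1 atm / 1.013×10^5 Pa) = 0.5815 atm

0.582 atm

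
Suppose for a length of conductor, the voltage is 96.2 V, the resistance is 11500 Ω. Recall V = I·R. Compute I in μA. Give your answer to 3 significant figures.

Rearranging: I = V/R.
V = 96.2 V; R = 11500 Ω.
I = 0.008365 A
0.008365 A × (1 μA / 1.000×10^-6 A) = 8365 μA

8370 μA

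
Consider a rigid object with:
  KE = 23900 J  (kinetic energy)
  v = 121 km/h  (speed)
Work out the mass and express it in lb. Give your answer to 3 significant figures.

Rearranging KE = ½mv² for m: m = 2·KE/v².
KE = 23900 J; v = 121 km/h = 33.61 m/s.
m = 42.31 kg
42.31 kg × (1 lb / 0.4536 kg) = 93.28 lb

93.3 lb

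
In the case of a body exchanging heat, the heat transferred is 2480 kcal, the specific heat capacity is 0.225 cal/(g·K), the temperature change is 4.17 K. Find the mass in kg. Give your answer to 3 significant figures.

2640 kg

Solving Q = m·c·ΔT for m: m = Q/(c·ΔT).
Q = 2480 kcal = 1.038×10^7 J; c = 0.225 cal/(g·K) = 941.4 J/(kg·K); ΔT = 4.17 K.
m = 2643 kg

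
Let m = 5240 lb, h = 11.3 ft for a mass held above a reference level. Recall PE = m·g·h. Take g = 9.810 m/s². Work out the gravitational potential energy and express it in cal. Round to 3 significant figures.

19200 cal

PE is given directly by: PE = mgh.
m = 5240 lb = 2377 kg; h = 11.3 ft = 3.444 m; g = 9.810 m/s².
PE = 80308 J
80308 J × (1 cal / 4.184 J) = 19194 cal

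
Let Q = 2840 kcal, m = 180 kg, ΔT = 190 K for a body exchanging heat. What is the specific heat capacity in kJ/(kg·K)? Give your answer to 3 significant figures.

0.347 kJ/(kg·K)

Solving Q = m·c·ΔT for c: c = Q/(m·ΔT).
Q = 2840 kcal = 1.188×10^7 J; m = 180 kg; ΔT = 190 K.
c = 347.4 J/(kg·K)
347.4 J/(kg·K) × (1 kJ/(kg·K) / 1000 J/(kg·K)) = 0.3474 kJ/(kg·K)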